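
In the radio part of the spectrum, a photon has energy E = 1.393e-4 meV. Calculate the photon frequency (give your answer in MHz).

33.7 MHz

First convert: E = 1.393e-4 meV = 2.2318e-26 J.
Since f = E/h for a photon, f = 3.368e7 Hz.
Converting to MHz: f = 33.68 MHz ≈ 33.7 MHz.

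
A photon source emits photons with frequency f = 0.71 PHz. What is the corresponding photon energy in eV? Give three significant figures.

2.94 eV

(h = 6.62607015e-34 J·s, 1 eV = 1.602176634e-19 J.)
Convert to SI: f = 0.71 PHz = 7.1e14 Hz.
Apply E = hf: E = 4.705e-19 J.
Converting to eV: E = 2.936 eV ≈ 2.94 eV.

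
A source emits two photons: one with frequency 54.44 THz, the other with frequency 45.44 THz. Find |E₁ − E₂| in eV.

0.0372 eV

Using E = hf: E₁ = 3.6072e-20 J, E₂ = 3.0109e-20 J.
|ΔE| = |3.6072e-20 − 3.0109e-20| = 5.96e-21 J = 0.0372 eV.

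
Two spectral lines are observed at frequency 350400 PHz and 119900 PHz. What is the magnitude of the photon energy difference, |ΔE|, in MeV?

Using E = hf: E₁ = 2.3218e-13 J, E₂ = 7.9447e-14 J.
|ΔE| = |2.3218e-13 − 7.9447e-14| = 1.53e-13 J = 0.953 MeV.

0.953 MeV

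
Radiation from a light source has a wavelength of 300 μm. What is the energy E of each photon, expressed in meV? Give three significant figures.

4.13 meV

Take h = 6.62607015 × 10^-34 J·s, c = 2.99792458 × 10^8 m/s, 1 eV = 1.602176634 × 10^-19 J.
In SI units: λ = 300 μm = 3.00 × 10^-4 m.
For a photon E = hc/λ, so E = 6.621 × 10^-22 J.
Converting to meV: E = 4.133 meV ≈ 4.13 meV.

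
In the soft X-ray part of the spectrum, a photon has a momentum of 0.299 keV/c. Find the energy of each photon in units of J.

4.79·10^-17 J

Use c = 2.99792458·10^8 m/s, 1 eV = 1.602176634·10^-19 J.
In SI units: p = 0.299 keV/c = 1.5979·10^-25 kg·m/s.
Since E = pc for a photon, E = 4.791·10^-17 J.
So E ≈ 4.79·10^-17 J.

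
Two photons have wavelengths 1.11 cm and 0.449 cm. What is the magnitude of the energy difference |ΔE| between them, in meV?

Using E = hc/λ: E₁ = 1.790e-23 J, E₂ = 4.424e-23 J.
|ΔE| = |1.790e-23 − 4.424e-23| = 2.63e-23 J = 0.164 meV.

0.164 meV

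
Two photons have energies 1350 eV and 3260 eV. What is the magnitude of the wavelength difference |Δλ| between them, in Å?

Using λ = hc/E: λ₁ = 9.184 × 10^-10 m, λ₂ = 3.803 × 10^-10 m.
|Δλ| = |9.184 × 10^-10 − 3.803 × 10^-10| = 5.38 × 10^-10 m = 5.38 Å.

5.38 Å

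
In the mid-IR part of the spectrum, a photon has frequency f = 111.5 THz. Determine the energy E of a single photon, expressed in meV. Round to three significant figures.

461 meV

Take h = 6.62607015 × 10^-34 J·s, 1 eV = 1.602176634 × 10^-19 J.
In SI units: f = 111.5 THz = 1.115 × 10^14 Hz.
For a photon E = hf, so E = 7.388 × 10^-20 J.
Converting to meV: E = 461.1 meV ≈ 461 meV.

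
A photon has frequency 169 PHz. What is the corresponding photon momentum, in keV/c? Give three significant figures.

Take h = 6.62607015 × 10^-34 J·s, c = 2.99792458 × 10^8 m/s, 1 eV = 1.602176634 × 10^-19 J.
Convert to SI: f = 169 PHz = 1.69 × 10^17 Hz.
For a photon p = hf/c, so p = 3.735 × 10^-25 kg·m/s.
Converting to keV/c: p = 0.6989 keV/c ≈ 0.699 keV/c.

0.699 keV/c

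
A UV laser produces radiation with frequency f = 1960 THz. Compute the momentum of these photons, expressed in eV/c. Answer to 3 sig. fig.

8.11 eV/c

In SI units: f = 1960 THz = 1.96e15 Hz.
For a photon p = hf/c, so p = 4.332e-27 kg·m/s.
Converting to eV/c: p = 8.106 eV/c ≈ 8.11 eV/c.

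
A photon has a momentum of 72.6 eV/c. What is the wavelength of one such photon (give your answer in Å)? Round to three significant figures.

Convert to SI: p = 72.6 eV/c = 3.8800 × 10^-26 kg·m/s.
Since λ = h/p for a photon, λ = 1.708 × 10^-8 m.
Converting to Å: λ = 170.8 Å ≈ 171 Å.

171 Å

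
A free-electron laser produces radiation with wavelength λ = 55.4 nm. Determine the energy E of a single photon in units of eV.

Convert to SI: λ = 55.4 nm = 5.54e-8 m.
Since E = hc/λ for a photon, E = 3.586e-18 J.
Converting to eV: E = 22.38 eV ≈ 22.4 eV.

22.4 eV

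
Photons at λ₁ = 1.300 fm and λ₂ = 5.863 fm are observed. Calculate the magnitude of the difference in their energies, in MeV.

Using E = hc/λ: E₁ = 1.5280e-10 J, E₂ = 3.3881e-11 J.
|ΔE| = |1.5280e-10 − 3.3881e-11| = 1.19e-10 J = 742 MeV.

742 MeV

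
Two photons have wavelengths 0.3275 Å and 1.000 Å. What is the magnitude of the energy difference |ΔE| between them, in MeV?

Using E = hc/λ: E₁ = 6.0655e-15 J, E₂ = 1.9864e-15 J.
|ΔE| = |6.0655e-15 − 1.9864e-15| = 4.08e-15 J = 0.0255 MeV.

0.0255 MeV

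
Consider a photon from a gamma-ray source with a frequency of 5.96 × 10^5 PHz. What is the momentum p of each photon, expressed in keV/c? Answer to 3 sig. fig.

Convert to SI: f = 5.96 × 10^5 PHz = 5.96 × 10^20 Hz.
The photon relation is p = hf/c, giving p = 1.317 × 10^-21 kg·m/s.
Converting to keV/c: p = 2465 keV/c ≈ 2460 keV/c.

2460 keV/c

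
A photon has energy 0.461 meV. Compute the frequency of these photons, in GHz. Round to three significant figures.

Use h = 6.62607015e-34 J·s, 1 eV = 1.602176634e-19 J.
First convert: E = 0.461 meV = 7.3860e-23 J.
For a photon f = E/h, so f = 1.115e11 Hz.
Converting to GHz: f = 111.5 GHz ≈ 111 GHz.

111 GHz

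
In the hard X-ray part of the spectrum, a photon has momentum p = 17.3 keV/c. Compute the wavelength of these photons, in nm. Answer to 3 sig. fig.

Take h = 6.62607015 × 10^-34 J·s, c = 2.99792458 × 10^8 m/s, 1 eV = 1.602176634 × 10^-19 J.
First convert: p = 17.3 keV/c = 9.2456 × 10^-24 kg·m/s.
The photon relation is λ = h/p, giving λ = 7.167 × 10^-11 m.
Converting to nm: λ = 0.07167 nm ≈ 0.0717 nm.

0.0717 nm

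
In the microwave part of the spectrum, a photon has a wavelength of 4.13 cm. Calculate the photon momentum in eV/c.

3.00e-5 eV/c

(h = 6.62607015e-34 J·s, c = 2.99792458e8 m/s, 1 eV = 1.602176634e-19 J.)
Convert to SI: λ = 4.13 cm = 0.0413 m.
Since p = h/λ for a photon, p = 1.604e-32 kg·m/s.
Converting to eV/c: p = 3.002e-5 eV/c ≈ 3.00e-5 eV/c.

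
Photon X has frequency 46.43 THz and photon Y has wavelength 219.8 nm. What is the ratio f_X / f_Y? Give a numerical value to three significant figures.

f_X = 4.643·10^13 Hz (from frequency = 46.43 THz, via f given directly).
f_Y = 1.364·10^15 Hz (from wavelength = 219.8 nm, via f = c/λ).
Ratio = 4.643·10^13 / 1.364·10^15 = 0.0340.

0.0340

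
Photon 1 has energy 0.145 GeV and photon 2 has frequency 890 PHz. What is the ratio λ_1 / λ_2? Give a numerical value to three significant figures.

2.54·10^-5

λ_1 = 8.551·10^-15 m (from energy = 0.145 GeV, via λ = hc/E).
λ_2 = 3.368·10^-10 m (from frequency = 890 PHz, via λ = c/f).
Ratio = 8.551·10^-15 / 3.368·10^-10 = 2.54·10^-5.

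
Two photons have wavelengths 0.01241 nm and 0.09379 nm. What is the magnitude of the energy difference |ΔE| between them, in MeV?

0.0867 MeV

Using E = hc/λ: E₁ = 1.6007e-14 J, E₂ = 2.1180e-15 J.
|ΔE| = |1.6007e-14 − 2.1180e-15| = 1.39e-14 J = 0.0867 MeV.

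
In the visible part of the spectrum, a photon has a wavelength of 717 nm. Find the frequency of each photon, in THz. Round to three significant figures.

In SI units: λ = 717 nm = 7.17e-7 m.
For a photon f = c/λ, so f = 4.181e14 Hz.
Converting to THz: f = 418.1 THz ≈ 418 THz.

418 THz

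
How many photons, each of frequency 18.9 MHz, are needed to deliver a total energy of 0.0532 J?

Per-photon energy: E = 1.252 × 10^-26 J (from frequency = 18.9 MHz).
N = E_total / E_photon = 0.0532 J / 1.252 × 10^-26 J = 4.25 × 10^24.

4.25 × 10^24 photons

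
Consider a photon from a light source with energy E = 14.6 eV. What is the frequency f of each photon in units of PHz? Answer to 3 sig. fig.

First convert: E = 14.6 eV = 2.3392e-18 J.
For a photon f = E/h, so f = 3.530e15 Hz.
Converting to PHz: f = 3.530 PHz ≈ 3.53 PHz.

3.53 PHz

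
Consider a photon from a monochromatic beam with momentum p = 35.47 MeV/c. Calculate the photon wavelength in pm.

Convert to SI: p = 35.47 MeV/c = 1.8956·10^-20 kg·m/s.
The photon relation is λ = h/p, giving λ = 3.495·10^-14 m.
Converting to pm: λ = 0.03495 pm ≈ 0.0350 pm.

0.0350 pm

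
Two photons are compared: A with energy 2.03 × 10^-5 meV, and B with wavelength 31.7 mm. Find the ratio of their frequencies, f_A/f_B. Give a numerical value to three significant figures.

f_A = 4.909 × 10^6 Hz (from energy = 2.03 × 10^-5 meV, via f = E/h).
f_B = 9.457 × 10^9 Hz (from wavelength = 31.7 mm, via f = c/λ).
Ratio = 4.909 × 10^6 / 9.457 × 10^9 = 5.19 × 10^-4.

5.19 × 10^-4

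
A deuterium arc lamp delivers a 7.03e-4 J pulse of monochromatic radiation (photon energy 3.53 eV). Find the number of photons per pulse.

1.24e15 photons

Per-photon energy: E = 5.656e-19 J (from energy = 3.53 eV).
N = E_total / E_photon = 7.03e-4 J / 5.656e-19 J = 1.24e15.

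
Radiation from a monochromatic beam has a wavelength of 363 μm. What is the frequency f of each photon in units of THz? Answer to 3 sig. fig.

Convert to SI: λ = 363 μm = 3.63 × 10^-4 m.
Since f = c/λ for a photon, f = 8.259 × 10^11 Hz.
Converting to THz: f = 0.8259 THz ≈ 0.826 THz.

0.826 THz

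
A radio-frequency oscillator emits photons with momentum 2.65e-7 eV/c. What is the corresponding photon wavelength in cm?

In SI units: p = 2.65e-7 eV/c = 1.4162e-34 kg·m/s.
Since λ = h/p for a photon, λ = 4.679 m.
Converting to cm: λ = 467.9 cm ≈ 468 cm.

468 cm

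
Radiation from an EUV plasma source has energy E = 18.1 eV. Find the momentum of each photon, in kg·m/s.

9.67·10^-27 kg·m/s

In SI units: E = 18.1 eV = 2.8999·10^-18 J.
For a photon p = E/c, so p = 9.673·10^-27 kg·m/s.
So p ≈ 9.67·10^-27 kg·m/s.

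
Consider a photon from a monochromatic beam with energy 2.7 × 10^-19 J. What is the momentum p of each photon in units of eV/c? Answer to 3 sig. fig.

(c = 2.99792458 × 10^8 m/s, 1 eV = 1.602176634 × 10^-19 J.)
For a photon p = E/c, so p = 9.006 × 10^-28 kg·m/s.
Converting to eV/c: p = 1.685 eV/c ≈ 1.69 eV/c.

1.69 eV/c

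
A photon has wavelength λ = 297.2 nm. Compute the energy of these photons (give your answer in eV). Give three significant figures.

4.17 eV

(h = 6.62607015·10^-34 J·s, c = 2.99792458·10^8 m/s, 1 eV = 1.602176634·10^-19 J.)
Convert to SI: λ = 297.2 nm = 2.972·10^-7 m.
For a photon E = hc/λ, so E = 6.684·10^-19 J.
Converting to eV: E = 4.172 eV ≈ 4.17 eV.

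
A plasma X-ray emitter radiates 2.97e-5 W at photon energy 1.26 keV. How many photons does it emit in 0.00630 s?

Total energy: E_total = P·t = 2.97e-5 × 0.00630 = 1.871e-7 J.
Per-photon energy: E = 2.019e-16 J.
N = E_total / E_photon = 9.27e8.

9.27e8 photons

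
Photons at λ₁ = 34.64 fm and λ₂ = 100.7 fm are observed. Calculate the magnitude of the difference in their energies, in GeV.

Using E = hc/λ: E₁ = 5.7345e-12 J, E₂ = 1.9726e-12 J.
|ΔE| = |5.7345e-12 − 1.9726e-12| = 3.76e-12 J = 0.0235 GeV.

0.0235 GeV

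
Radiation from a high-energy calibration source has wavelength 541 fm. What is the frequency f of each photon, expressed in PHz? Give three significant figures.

5.54e5 PHz

First convert: λ = 541 fm = 5.41e-13 m.
Apply f = c/λ: f = 5.541e20 Hz.
Converting to PHz: f = 554100 PHz ≈ 5.54e5 PHz.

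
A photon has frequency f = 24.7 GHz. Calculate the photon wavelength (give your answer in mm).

First convert: f = 24.7 GHz = 2.47·10^10 Hz.
The photon relation is λ = c/f, giving λ = 0.01214 m.
Converting to mm: λ = 12.14 mm ≈ 12.1 mm.

12.1 mm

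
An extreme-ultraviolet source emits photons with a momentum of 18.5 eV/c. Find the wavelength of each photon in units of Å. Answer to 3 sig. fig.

670 Å

Use h = 6.62607015e-34 J·s, c = 2.99792458e8 m/s, 1 eV = 1.602176634e-19 J.
Convert to SI: p = 18.5 eV/c = 9.8869e-27 kg·m/s.
For a photon λ = h/p, so λ = 6.702e-8 m.
Converting to Å: λ = 670.2 Å ≈ 670 Å.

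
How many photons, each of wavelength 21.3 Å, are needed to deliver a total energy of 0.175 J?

1.88 × 10^15 photons

Per-photon energy: E = 9.326 × 10^-17 J (from wavelength = 21.3 Å).
N = E_total / E_photon = 0.175 J / 9.326 × 10^-17 J = 1.88 × 10^15.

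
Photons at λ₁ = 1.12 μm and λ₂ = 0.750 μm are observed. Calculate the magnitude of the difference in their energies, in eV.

Using E = hc/λ: E₁ = 1.774e-19 J, E₂ = 2.649e-19 J.
|ΔE| = |1.774e-19 − 2.649e-19| = 8.75e-20 J = 0.546 eV.

0.546 eV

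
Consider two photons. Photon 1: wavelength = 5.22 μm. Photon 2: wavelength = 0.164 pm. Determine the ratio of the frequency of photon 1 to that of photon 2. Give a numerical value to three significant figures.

3.14·10^-8

f_1 = 5.743·10^13 Hz (from wavelength = 5.22 μm, via f = c/λ).
f_2 = 1.828·10^21 Hz (from wavelength = 0.164 pm, via f = c/λ).
Ratio = 5.743·10^13 / 1.828·10^21 = 3.14·10^-8.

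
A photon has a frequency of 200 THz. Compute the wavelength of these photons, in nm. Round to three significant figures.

Use c = 2.99792458e8 m/s.
Convert to SI: f = 200 THz = 2.0e14 Hz.
Since λ = c/f for a photon, λ = 1.499e-6 m.
Converting to nm: λ = 1499 nm ≈ 1500 nm.

1500 nm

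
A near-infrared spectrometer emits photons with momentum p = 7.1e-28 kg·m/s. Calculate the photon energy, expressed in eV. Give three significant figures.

For a photon E = pc, so E = 2.129e-19 J.
Converting to eV: E = 1.329 eV ≈ 1.33 eV.

1.33 eV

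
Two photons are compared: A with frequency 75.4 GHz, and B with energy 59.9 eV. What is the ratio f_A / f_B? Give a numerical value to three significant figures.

5.21 × 10^-6

f_A = 7.540 × 10^10 Hz (from frequency = 75.4 GHz, via f given directly).
f_B = 1.448 × 10^16 Hz (from energy = 59.9 eV, via f = E/h).
Ratio = 7.540 × 10^10 / 1.448 × 10^16 = 5.21 × 10^-6.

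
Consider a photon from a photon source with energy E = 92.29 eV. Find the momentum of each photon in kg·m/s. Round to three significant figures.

Take c = 2.99792458 × 10^8 m/s, 1 eV = 1.602176634 × 10^-19 J.
In SI units: E = 92.29 eV = 1.4786 × 10^-17 J.
Apply p = E/c: p = 4.932 × 10^-26 kg·m/s.
So p ≈ 4.93 × 10^-26 kg·m/s.

4.93 × 10^-26 kg·m/s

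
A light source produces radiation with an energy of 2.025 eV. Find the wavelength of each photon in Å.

Convert to SI: E = 2.025 eV = 3.2444e-19 J.
The photon relation is λ = hc/E, giving λ = 6.123e-7 m.
Converting to Å: λ = 6123 Å ≈ 6120 Å.

6120 Å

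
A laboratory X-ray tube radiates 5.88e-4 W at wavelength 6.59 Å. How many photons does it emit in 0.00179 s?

3.49e9 photons

Total energy: E_total = P·t = 5.88e-4 × 0.00179 = 1.053e-6 J.
Per-photon energy: E = 3.014e-16 J.
N = E_total / E_photon = 3.49e9.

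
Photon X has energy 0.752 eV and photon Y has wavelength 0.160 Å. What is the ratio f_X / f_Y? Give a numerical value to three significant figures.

f_X = 1.818·10^14 Hz (from energy = 0.752 eV, via f = E/h).
f_Y = 1.874·10^19 Hz (from wavelength = 0.160 Å, via f = c/λ).
Ratio = 1.818·10^14 / 1.874·10^19 = 9.70·10^-6.

9.70·10^-6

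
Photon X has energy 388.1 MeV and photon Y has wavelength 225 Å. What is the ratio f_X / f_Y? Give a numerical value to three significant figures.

f_X = 9.384 × 10^22 Hz (from energy = 388.1 MeV, via f = E/h).
f_Y = 1.332 × 10^16 Hz (from wavelength = 225 Å, via f = c/λ).
Ratio = 9.384 × 10^22 / 1.332 × 10^16 = 7.04 × 10^6.

7.04 × 10^6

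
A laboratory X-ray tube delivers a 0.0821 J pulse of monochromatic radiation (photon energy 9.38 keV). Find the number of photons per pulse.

Per-photon energy: E = 1.503 × 10^-15 J (from energy = 9.38 keV).
N = E_total / E_photon = 0.0821 J / 1.503 × 10^-15 J = 5.46 × 10^13.

5.46 × 10^13 photons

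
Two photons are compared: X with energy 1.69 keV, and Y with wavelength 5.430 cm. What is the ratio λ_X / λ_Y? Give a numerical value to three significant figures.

λ_X = 7.336 × 10^-10 m (from energy = 1.69 keV, via λ = hc/E).
λ_Y = 0.05430 m (from wavelength = 5.430 cm, via λ given directly).
Ratio = 7.336 × 10^-10 / 0.05430 = 1.35 × 10^-8.

1.35 × 10^-8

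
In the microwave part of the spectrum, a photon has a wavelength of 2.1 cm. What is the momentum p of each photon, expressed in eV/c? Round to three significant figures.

Take h = 6.62607015e-34 J·s, c = 2.99792458e8 m/s, 1 eV = 1.602176634e-19 J.
Convert to SI: λ = 2.1 cm = 0.021 m.
Apply p = h/λ: p = 3.155e-32 kg·m/s.
Converting to eV/c: p = 5.904e-5 eV/c ≈ 5.90e-5 eV/c.

5.90e-5 eV/c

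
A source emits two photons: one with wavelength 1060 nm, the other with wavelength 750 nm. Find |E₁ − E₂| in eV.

Using E = hc/λ: E₁ = 1.874 × 10^-19 J, E₂ = 2.649 × 10^-19 J.
|ΔE| = |1.874 × 10^-19 − 2.649 × 10^-19| = 7.75 × 10^-20 J = 0.483 eV.

0.483 eV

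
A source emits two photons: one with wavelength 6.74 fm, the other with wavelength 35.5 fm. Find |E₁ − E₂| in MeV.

Using E = hc/λ: E₁ = 2.947 × 10^-11 J, E₂ = 5.596 × 10^-12 J.
|ΔE| = |2.947 × 10^-11 − 5.596 × 10^-12| = 2.39 × 10^-11 J = 149 MeV.

149 MeV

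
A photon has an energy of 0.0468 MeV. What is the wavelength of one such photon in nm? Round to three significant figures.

0.0265 nm

First convert: E = 0.0468 MeV = 7.4982 × 10^-15 J.
The photon relation is λ = hc/E, giving λ = 2.649 × 10^-11 m.
Converting to nm: λ = 0.02649 nm ≈ 0.0265 nm.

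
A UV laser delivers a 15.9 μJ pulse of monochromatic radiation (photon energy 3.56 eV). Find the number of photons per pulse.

2.79 × 10^13 photons

Per-photon energy: E = 5.704 × 10^-19 J (from energy = 3.56 eV).
N = E_total / E_photon = 1.59 × 10^-5 J / 5.704 × 10^-19 J = 2.79 × 10^13.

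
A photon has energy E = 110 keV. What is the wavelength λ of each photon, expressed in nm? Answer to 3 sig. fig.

(h = 6.62607015e-34 J·s, c = 2.99792458e8 m/s, 1 eV = 1.602176634e-19 J.)
In SI units: E = 110 keV = 1.7624e-14 J.
Apply λ = hc/E: λ = 1.127e-11 m.
Converting to nm: λ = 0.01127 nm ≈ 0.0113 nm.

0.0113 nm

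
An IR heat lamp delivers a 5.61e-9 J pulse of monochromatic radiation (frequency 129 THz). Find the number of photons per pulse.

6.56e10 photons

Per-photon energy: E = 8.548e-20 J (from frequency = 129 THz).
N = E_total / E_photon = 5.61e-9 J / 8.548e-20 J = 6.56e10.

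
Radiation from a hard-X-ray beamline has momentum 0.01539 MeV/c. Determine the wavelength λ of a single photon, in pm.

80.6 pm

Convert to SI: p = 0.01539 MeV/c = 8.2249 × 10^-24 kg·m/s.
Apply λ = h/p: λ = 8.056 × 10^-11 m.
Converting to pm: λ = 80.56 pm ≈ 80.6 pm.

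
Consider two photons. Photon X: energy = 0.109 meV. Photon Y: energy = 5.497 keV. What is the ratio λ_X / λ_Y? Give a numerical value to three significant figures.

5.04e7

λ_X = 0.01137 m (from energy = 0.109 meV, via λ = hc/E).
λ_Y = 2.255e-10 m (from energy = 5.497 keV, via λ = hc/E).
Ratio = 0.01137 / 2.255e-10 = 5.04e7.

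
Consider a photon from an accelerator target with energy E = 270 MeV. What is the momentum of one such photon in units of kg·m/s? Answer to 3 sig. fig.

1.44 × 10^-19 kg·m/s

Convert to SI: E = 270 MeV = 4.3259 × 10^-11 J.
For a photon p = E/c, so p = 1.443 × 10^-19 kg·m/s.
So p ≈ 1.44 × 10^-19 kg·m/s.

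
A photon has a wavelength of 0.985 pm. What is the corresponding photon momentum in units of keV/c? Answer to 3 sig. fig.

1260 keV/c

(h = 6.62607015 × 10^-34 J·s, c = 2.99792458 × 10^8 m/s, 1 eV = 1.602176634 × 10^-19 J.)
In SI units: λ = 0.985 pm = 9.85 × 10^-13 m.
For a photon p = h/λ, so p = 6.727 × 10^-22 kg·m/s.
Converting to keV/c: p = 1259 keV/c ≈ 1260 keV/c.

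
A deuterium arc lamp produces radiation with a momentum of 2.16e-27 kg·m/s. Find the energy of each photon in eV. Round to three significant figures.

The photon relation is E = pc, giving E = 6.476e-19 J.
Converting to eV: E = 4.042 eV ≈ 4.04 eV.

4.04 eV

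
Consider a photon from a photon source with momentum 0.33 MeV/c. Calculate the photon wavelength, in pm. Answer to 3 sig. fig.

3.76 pm

In SI units: p = 0.33 MeV/c = 1.7636e-22 kg·m/s.
For a photon λ = h/p, so λ = 3.757e-12 m.
Converting to pm: λ = 3.757 pm ≈ 3.76 pm.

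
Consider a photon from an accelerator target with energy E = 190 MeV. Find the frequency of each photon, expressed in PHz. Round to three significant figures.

4.59 × 10^7 PHz

Convert to SI: E = 190 MeV = 3.0441 × 10^-11 J.
For a photon f = E/h, so f = 4.594 × 10^22 Hz.
Converting to PHz: f = 4.594 × 10^7 PHz ≈ 4.59 × 10^7 PHz.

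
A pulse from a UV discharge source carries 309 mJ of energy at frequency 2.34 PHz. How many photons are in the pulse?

1.99 × 10^17 photons

Per-photon energy: E = 1.551 × 10^-18 J (from frequency = 2.34 PHz).
N = E_total / E_photon = 0.309 J / 1.551 × 10^-18 J = 1.99 × 10^17.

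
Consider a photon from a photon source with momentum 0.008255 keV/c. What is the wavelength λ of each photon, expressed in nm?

150 nm

(h = 6.62607015e-34 J·s, c = 2.99792458e8 m/s, 1 eV = 1.602176634e-19 J.)
In SI units: p = 0.008255 keV/c = 4.4117e-27 kg·m/s.
For a photon λ = h/p, so λ = 1.502e-7 m.
Converting to nm: λ = 150.2 nm ≈ 150 nm.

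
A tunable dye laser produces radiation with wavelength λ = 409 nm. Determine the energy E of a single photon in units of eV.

(h = 6.62607015e-34 J·s, c = 2.99792458e8 m/s, 1 eV = 1.602176634e-19 J.)
In SI units: λ = 409 nm = 4.09e-7 m.
Since E = hc/λ for a photon, E = 4.857e-19 J.
Converting to eV: E = 3.031 eV ≈ 3.03 eV.

3.03 eV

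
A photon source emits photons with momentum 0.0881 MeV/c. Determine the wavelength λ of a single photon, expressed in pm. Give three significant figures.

14.1 pm

Take h = 6.62607015 × 10^-34 J·s, c = 2.99792458 × 10^8 m/s, 1 eV = 1.602176634 × 10^-19 J.
In SI units: p = 0.0881 MeV/c = 4.7083 × 10^-23 kg·m/s.
Apply λ = h/p: λ = 1.407 × 10^-11 m.
Converting to pm: λ = 14.07 pm ≈ 14.1 pm.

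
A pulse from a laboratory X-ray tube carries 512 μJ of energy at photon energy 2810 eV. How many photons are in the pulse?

Per-photon energy: E = 4.502 × 10^-16 J (from energy = 2810 eV).
N = E_total / E_photon = 5.12 × 10^-4 J / 4.502 × 10^-16 J = 1.14 × 10^12.

1.14 × 10^12 photons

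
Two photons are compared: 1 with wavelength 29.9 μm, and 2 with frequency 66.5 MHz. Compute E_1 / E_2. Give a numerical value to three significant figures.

E_1 = 6.644 × 10^-21 J (from wavelength = 29.9 μm, via E = hc/λ).
E_2 = 4.406 × 10^-26 J (from frequency = 66.5 MHz, via E = hf).
Ratio = 6.644 × 10^-21 / 4.406 × 10^-26 = 1.51 × 10^5.

1.51 × 10^5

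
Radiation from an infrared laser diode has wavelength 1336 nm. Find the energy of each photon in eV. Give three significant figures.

In SI units: λ = 1336 nm = 1.336 × 10^-6 m.
The photon relation is E = hc/λ, giving E = 1.487 × 10^-19 J.
Converting to eV: E = 0.9280 eV ≈ 0.928 eV.

0.928 eV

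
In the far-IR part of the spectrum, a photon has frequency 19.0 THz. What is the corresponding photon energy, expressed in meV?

First convert: f = 19.0 THz = 1.90e13 Hz.
Since E = hf for a photon, E = 1.259e-20 J.
Converting to meV: E = 78.58 meV ≈ 78.6 meV.

78.6 meV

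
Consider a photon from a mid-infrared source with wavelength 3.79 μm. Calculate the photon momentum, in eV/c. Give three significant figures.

Convert to SI: λ = 3.79 μm = 3.79 × 10^-6 m.
For a photon p = h/λ, so p = 1.748 × 10^-28 kg·m/s.
Converting to eV/c: p = 0.3271 eV/c ≈ 0.327 eV/c.

0.327 eV/c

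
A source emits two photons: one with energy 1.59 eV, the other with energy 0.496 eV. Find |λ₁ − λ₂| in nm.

1720 nm

Using λ = hc/E: λ₁ = 7.798 × 10^-7 m, λ₂ = 2.500 × 10^-6 m.
|Δλ| = |7.798 × 10^-7 − 2.500 × 10^-6| = 1.72 × 10^-6 m = 1720 nm.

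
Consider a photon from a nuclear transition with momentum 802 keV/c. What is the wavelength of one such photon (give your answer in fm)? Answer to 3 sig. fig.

Take h = 6.62607015 × 10^-34 J·s, c = 2.99792458 × 10^8 m/s, 1 eV = 1.602176634 × 10^-19 J.
First convert: p = 802 keV/c = 4.2861 × 10^-22 kg·m/s.
Apply λ = h/p: λ = 1.546 × 10^-12 m.
Converting to fm: λ = 1546 fm ≈ 1550 fm.

1550 fm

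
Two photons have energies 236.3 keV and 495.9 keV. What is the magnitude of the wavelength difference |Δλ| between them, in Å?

Using λ = hc/E: λ₁ = 5.2469e-12 m, λ₂ = 2.5002e-12 m.
|Δλ| = |5.2469e-12 − 2.5002e-12| = 2.75e-12 m = 0.0275 Å.

0.0275 Å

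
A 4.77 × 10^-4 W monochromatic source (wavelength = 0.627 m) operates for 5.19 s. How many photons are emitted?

7.81 × 10^21 photons

Total energy: E_total = P·t = 4.77 × 10^-4 × 5.19 = 0.002476 J.
Per-photon energy: E = 3.168 × 10^-25 J.
N = E_total / E_photon = 7.81 × 10^21.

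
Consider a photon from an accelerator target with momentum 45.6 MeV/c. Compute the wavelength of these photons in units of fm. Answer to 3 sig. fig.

Take h = 6.62607015 × 10^-34 J·s, c = 2.99792458 × 10^8 m/s, 1 eV = 1.602176634 × 10^-19 J.
First convert: p = 45.6 MeV/c = 2.4370 × 10^-20 kg·m/s.
Since λ = h/p for a photon, λ = 2.719 × 10^-14 m.
Converting to fm: λ = 27.19 fm ≈ 27.2 fm.

27.2 fm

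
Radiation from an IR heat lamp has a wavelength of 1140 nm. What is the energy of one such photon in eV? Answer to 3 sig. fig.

Take h = 6.62607015e-34 J·s, c = 2.99792458e8 m/s, 1 eV = 1.602176634e-19 J.
First convert: λ = 1140 nm = 1.14e-6 m.
For a photon E = hc/λ, so E = 1.742e-19 J.
Converting to eV: E = 1.088 eV ≈ 1.09 eV.

1.09 eV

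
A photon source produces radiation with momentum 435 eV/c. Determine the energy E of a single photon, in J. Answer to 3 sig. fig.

6.97 × 10^-17 J

First convert: p = 435 eV/c = 2.3248 × 10^-25 kg·m/s.
Apply E = pc: E = 6.969 × 10^-17 J.
So E ≈ 6.97 × 10^-17 J.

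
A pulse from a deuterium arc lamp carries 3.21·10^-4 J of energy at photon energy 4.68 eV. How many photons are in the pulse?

4.28·10^14 photons

Per-photon energy: E = 7.498·10^-19 J (from energy = 4.68 eV).
N = E_total / E_photon = 3.21·10^-4 J / 7.498·10^-19 J = 4.28·10^14.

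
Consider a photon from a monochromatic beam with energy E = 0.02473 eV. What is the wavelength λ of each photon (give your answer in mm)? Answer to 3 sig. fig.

First convert: E = 0.02473 eV = 3.9622e-21 J.
For a photon λ = hc/E, so λ = 5.014e-5 m.
Converting to mm: λ = 0.05014 mm ≈ 0.0501 mm.

0.0501 mm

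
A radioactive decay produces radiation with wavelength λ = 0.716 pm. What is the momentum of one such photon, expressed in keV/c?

1730 keV/c

Convert to SI: λ = 0.716 pm = 7.16·10^-13 m.
The photon relation is p = h/λ, giving p = 9.254·10^-22 kg·m/s.
Converting to keV/c: p = 1732 keV/c ≈ 1730 keV/c.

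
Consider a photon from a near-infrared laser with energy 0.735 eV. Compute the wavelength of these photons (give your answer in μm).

Convert to SI: E = 0.735 eV = 1.1776 × 10^-19 J.
Since λ = hc/E for a photon, λ = 1.687 × 10^-6 m.
Converting to μm: λ = 1.687 μm ≈ 1.69 μm.

1.69 μm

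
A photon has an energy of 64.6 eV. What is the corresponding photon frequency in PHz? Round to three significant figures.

15.6 PHz

Convert to SI: E = 64.6 eV = 1.0350e-17 J.
The photon relation is f = E/h, giving f = 1.562e16 Hz.
Converting to PHz: f = 15.62 PHz ≈ 15.6 PHz.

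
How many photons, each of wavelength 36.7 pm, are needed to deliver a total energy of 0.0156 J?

2.88 × 10^12 photons

Per-photon energy: E = 5.413 × 10^-15 J (from wavelength = 36.7 pm).
N = E_total / E_photon = 0.0156 J / 5.413 × 10^-15 J = 2.88 × 10^12.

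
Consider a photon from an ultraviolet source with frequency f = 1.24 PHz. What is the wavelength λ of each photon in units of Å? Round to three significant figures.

2420 Å

In SI units: f = 1.24 PHz = 1.24 × 10^15 Hz.
For a photon λ = c/f, so λ = 2.418 × 10^-7 m.
Converting to Å: λ = 2418 Å ≈ 2420 Å.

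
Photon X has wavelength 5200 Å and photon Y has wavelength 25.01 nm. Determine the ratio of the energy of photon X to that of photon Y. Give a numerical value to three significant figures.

E_X = 3.820e-19 J (from wavelength = 5200 Å, via E = hc/λ).
E_Y = 7.943e-18 J (from wavelength = 25.01 nm, via E = hc/λ).
Ratio = 3.820e-19 / 7.943e-18 = 0.0481.

0.0481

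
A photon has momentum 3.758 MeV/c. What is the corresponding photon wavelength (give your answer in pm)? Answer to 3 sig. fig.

0.330 pm

In SI units: p = 3.758 MeV/c = 2.0084 × 10^-21 kg·m/s.
Since λ = h/p for a photon, λ = 3.299 × 10^-13 m.
Converting to pm: λ = 0.3299 pm ≈ 0.330 pm.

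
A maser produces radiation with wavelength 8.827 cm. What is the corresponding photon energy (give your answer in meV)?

Take h = 6.62607015 × 10^-34 J·s, c = 2.99792458 × 10^8 m/s, 1 eV = 1.602176634 × 10^-19 J.
Convert to SI: λ = 8.827 cm = 0.08827 m.
Apply E = hc/λ: E = 2.250 × 10^-24 J.
Converting to meV: E = 0.01405 meV ≈ 0.0140 meV.

0.0140 meV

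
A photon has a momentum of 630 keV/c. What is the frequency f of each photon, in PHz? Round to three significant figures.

1.52 × 10^5 PHz

Convert to SI: p = 630 keV/c = 3.3669 × 10^-22 kg·m/s.
Apply f = pc/h: f = 1.523 × 10^20 Hz.
Converting to PHz: f = 152300 PHz ≈ 1.52 × 10^5 PHz.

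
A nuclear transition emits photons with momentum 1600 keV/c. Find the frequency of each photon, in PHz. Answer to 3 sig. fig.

3.87 × 10^5 PHz

(h = 6.62607015 × 10^-34 J·s, c = 2.99792458 × 10^8 m/s, 1 eV = 1.602176634 × 10^-19 J.)
First convert: p = 1600 keV/c = 8.5509 × 10^-22 kg·m/s.
Apply f = pc/h: f = 3.869 × 10^20 Hz.
Converting to PHz: f = 386900 PHz ≈ 3.87 × 10^5 PHz.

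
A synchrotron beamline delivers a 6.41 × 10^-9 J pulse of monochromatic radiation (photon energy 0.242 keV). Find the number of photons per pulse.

Per-photon energy: E = 3.877 × 10^-17 J (from energy = 0.242 keV).
N = E_total / E_photon = 6.41 × 10^-9 J / 3.877 × 10^-17 J = 1.65 × 10^8.

1.65 × 10^8 photons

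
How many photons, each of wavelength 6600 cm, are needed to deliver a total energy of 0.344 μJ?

1.14e20 photons

Per-photon energy: E = 3.010e-27 J (from wavelength = 6600 cm).
N = E_total / E_photon = 3.44e-7 J / 3.010e-27 J = 1.14e20.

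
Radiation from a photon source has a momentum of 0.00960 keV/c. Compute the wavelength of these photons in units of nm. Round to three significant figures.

First convert: p = 0.00960 keV/c = 5.1305e-27 kg·m/s.
For a photon λ = h/p, so λ = 1.292e-7 m.
Converting to nm: λ = 129.2 nm ≈ 129 nm.

129 nm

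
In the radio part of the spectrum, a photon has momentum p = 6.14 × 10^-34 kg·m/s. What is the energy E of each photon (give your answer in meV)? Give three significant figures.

Take c = 2.99792458 × 10^8 m/s, 1 eV = 1.602176634 × 10^-19 J.
The photon relation is E = pc, giving E = 1.841 × 10^-25 J.
Converting to meV: E = 0.001149 meV ≈ 1.15 × 10^-3 meV.

1.15 × 10^-3 meV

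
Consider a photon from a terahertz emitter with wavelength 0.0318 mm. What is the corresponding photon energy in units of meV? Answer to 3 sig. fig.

39.0 meV

Take h = 6.62607015e-34 J·s, c = 2.99792458e8 m/s, 1 eV = 1.602176634e-19 J.
In SI units: λ = 0.0318 mm = 3.18e-5 m.
Apply E = hc/λ: E = 6.247e-21 J.
Converting to meV: E = 38.99 meV ≈ 39.0 meV.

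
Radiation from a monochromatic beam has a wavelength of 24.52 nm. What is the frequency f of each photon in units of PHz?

First convert: λ = 24.52 nm = 2.452e-8 m.
Apply f = c/λ: f = 1.223e16 Hz.
Converting to PHz: f = 12.23 PHz ≈ 12.2 PHz.

12.2 PHz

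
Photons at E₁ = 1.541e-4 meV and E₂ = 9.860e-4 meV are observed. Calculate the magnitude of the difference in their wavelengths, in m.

6.79 m

Using λ = hc/E: λ₁ = 8.0457 m, λ₂ = 1.2574 m.
|Δλ| = |8.0457 − 1.2574| = 6.79 m.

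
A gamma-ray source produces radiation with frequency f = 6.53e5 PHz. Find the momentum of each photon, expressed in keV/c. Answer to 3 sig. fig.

2700 keV/c

(h = 6.62607015e-34 J·s, c = 2.99792458e8 m/s, 1 eV = 1.602176634e-19 J.)
Convert to SI: f = 6.53e5 PHz = 6.53e20 Hz.
Apply p = hf/c: p = 1.443e-21 kg·m/s.
Converting to keV/c: p = 2701 keV/c ≈ 2700 keV/c.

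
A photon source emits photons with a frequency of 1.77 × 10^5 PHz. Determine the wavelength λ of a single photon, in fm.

1690 fm

Use c = 2.99792458 × 10^8 m/s.
Convert to SI: f = 1.77 × 10^5 PHz = 1.77 × 10^20 Hz.
The photon relation is λ = c/f, giving λ = 1.694 × 10^-12 m.
Converting to fm: λ = 1694 fm ≈ 1690 fm.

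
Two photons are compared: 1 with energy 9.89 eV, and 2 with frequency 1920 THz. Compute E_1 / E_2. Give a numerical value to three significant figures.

E_1 = 1.585 × 10^-18 J (from energy = 9.89 eV, via E given directly).
E_2 = 1.272 × 10^-18 J (from frequency = 1920 THz, via E = hf).
Ratio = 1.585 × 10^-18 / 1.272 × 10^-18 = 1.25.

1.25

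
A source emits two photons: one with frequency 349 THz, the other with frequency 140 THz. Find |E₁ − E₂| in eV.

Using E = hf: E₁ = 2.312 × 10^-19 J, E₂ = 9.276 × 10^-20 J.
|ΔE| = |2.312 × 10^-19 − 9.276 × 10^-20| = 1.38 × 10^-19 J = 0.864 eV.

0.864 eV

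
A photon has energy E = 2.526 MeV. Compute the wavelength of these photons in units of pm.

In SI units: E = 2.526 MeV = 4.0471e-13 J.
The photon relation is λ = hc/E, giving λ = 4.908e-13 m.
Converting to pm: λ = 0.4908 pm ≈ 0.491 pm.

0.491 pm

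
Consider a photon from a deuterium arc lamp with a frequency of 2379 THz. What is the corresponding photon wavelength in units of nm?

126 nm

Convert to SI: f = 2379 THz = 2.379e15 Hz.
Apply λ = c/f: λ = 1.260e-7 m.
Converting to nm: λ = 126.0 nm ≈ 126 nm.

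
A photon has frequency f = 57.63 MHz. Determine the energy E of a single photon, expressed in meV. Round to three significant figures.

2.38 × 10^-4 meV

Convert to SI: f = 57.63 MHz = 5.763 × 10^7 Hz.
For a photon E = hf, so E = 3.819 × 10^-26 J.
Converting to meV: E = 2.383 × 10^-4 meV ≈ 2.38 × 10^-4 meV.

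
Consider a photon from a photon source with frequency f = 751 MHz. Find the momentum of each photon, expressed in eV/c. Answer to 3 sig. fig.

In SI units: f = 751 MHz = 7.51·10^8 Hz.
Apply p = hf/c: p = 1.660·10^-33 kg·m/s.
Converting to eV/c: p = 3.106·10^-6 eV/c ≈ 3.11·10^-6 eV/c.

3.11·10^-6 eV/c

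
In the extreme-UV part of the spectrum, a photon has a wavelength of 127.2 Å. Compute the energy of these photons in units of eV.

Take h = 6.62607015 × 10^-34 J·s, c = 2.99792458 × 10^8 m/s, 1 eV = 1.602176634 × 10^-19 J.
Convert to SI: λ = 127.2 Å = 1.272 × 10^-8 m.
Since E = hc/λ for a photon, E = 1.562 × 10^-17 J.
Converting to eV: E = 97.47 eV ≈ 97.5 eV.

97.5 eV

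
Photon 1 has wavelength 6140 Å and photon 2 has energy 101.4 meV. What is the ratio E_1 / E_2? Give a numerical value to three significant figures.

19.9

E_1 = 3.235 × 10^-19 J (from wavelength = 6140 Å, via E = hc/λ).
E_2 = 1.625 × 10^-20 J (from energy = 101.4 meV, via E given directly).
Ratio = 3.235 × 10^-19 / 1.625 × 10^-20 = 19.9.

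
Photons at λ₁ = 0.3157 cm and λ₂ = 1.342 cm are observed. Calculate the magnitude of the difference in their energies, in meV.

Using E = hc/λ: E₁ = 6.2922e-23 J, E₂ = 1.4802e-23 J.
|ΔE| = |6.2922e-23 − 1.4802e-23| = 4.81e-23 J = 0.300 meV.

0.300 meV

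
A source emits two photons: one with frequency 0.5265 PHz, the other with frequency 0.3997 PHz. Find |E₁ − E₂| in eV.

Using E = hf: E₁ = 3.4886 × 10^-19 J, E₂ = 2.6484 × 10^-19 J.
|ΔE| = |3.4886 × 10^-19 − 2.6484 × 10^-19| = 8.40 × 10^-20 J = 0.524 eV.

0.524 eV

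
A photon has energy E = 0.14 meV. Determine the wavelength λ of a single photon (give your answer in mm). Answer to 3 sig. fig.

(h = 6.62607015e-34 J·s, c = 2.99792458e8 m/s, 1 eV = 1.602176634e-19 J.)
In SI units: E = 0.14 meV = 2.2430e-23 J.
Apply λ = hc/E: λ = 0.008856 m.
Converting to mm: λ = 8.856 mm ≈ 8.86 mm.

8.86 mm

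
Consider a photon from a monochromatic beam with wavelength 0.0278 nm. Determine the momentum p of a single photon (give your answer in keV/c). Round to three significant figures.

(h = 6.62607015e-34 J·s, c = 2.99792458e8 m/s, 1 eV = 1.602176634e-19 J.)
In SI units: λ = 0.0278 nm = 2.78e-11 m.
Since p = h/λ for a photon, p = 2.383e-23 kg·m/s.
Converting to keV/c: p = 44.60 keV/c ≈ 44.6 keV/c.

44.6 keV/c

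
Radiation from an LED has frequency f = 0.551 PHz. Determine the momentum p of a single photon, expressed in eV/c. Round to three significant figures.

Convert to SI: f = 0.551 PHz = 5.51 × 10^14 Hz.
The photon relation is p = hf/c, giving p = 1.218 × 10^-27 kg·m/s.
Converting to eV/c: p = 2.279 eV/c ≈ 2.28 eV/c.

2.28 eV/c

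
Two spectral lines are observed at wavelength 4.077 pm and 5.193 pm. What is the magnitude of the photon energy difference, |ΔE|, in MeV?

0.0654 MeV

Using E = hc/λ: E₁ = 4.8723e-14 J, E₂ = 3.8252e-14 J.
|ΔE| = |4.8723e-14 − 3.8252e-14| = 1.05e-14 J = 0.0654 MeV.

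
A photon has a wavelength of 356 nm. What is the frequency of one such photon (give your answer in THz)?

842 THz

First convert: λ = 356 nm = 3.56 × 10^-7 m.
For a photon f = c/λ, so f = 8.421 × 10^14 Hz.
Converting to THz: f = 842.1 THz ≈ 842 THz.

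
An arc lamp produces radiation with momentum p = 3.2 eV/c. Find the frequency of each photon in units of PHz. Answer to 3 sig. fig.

Convert to SI: p = 3.2 eV/c = 1.7102e-27 kg·m/s.
Since f = pc/h for a photon, f = 7.738e14 Hz.
Converting to PHz: f = 0.7738 PHz ≈ 0.774 PHz.

0.774 PHz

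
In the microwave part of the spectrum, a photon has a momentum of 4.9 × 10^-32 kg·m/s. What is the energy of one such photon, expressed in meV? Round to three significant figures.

0.0917 meV

Apply E = pc: E = 1.469 × 10^-23 J.
Converting to meV: E = 0.09169 meV ≈ 0.0917 meV.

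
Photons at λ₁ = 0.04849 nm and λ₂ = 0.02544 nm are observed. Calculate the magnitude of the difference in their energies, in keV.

23.2 keV

Using E = hc/λ: E₁ = 4.0966 × 10^-15 J, E₂ = 7.8084 × 10^-15 J.
|ΔE| = |4.0966 × 10^-15 − 7.8084 × 10^-15| = 3.71 × 10^-15 J = 23.2 keV.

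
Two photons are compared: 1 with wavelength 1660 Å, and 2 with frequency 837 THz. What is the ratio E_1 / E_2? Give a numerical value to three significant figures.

E_1 = 1.197e-18 J (from wavelength = 1660 Å, via E = hc/λ).
E_2 = 5.546e-19 J (from frequency = 837 THz, via E = hf).
Ratio = 1.197e-18 / 5.546e-19 = 2.16.

2.16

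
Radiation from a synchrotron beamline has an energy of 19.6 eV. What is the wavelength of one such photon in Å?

Use h = 6.62607015e-34 J·s, c = 2.99792458e8 m/s, 1 eV = 1.602176634e-19 J.
Convert to SI: E = 19.6 eV = 3.1403e-18 J.
Since λ = hc/E for a photon, λ = 6.326e-8 m.
Converting to Å: λ = 632.6 Å ≈ 633 Å.

633 Å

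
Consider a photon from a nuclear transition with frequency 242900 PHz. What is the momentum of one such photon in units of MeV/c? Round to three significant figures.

Take h = 6.62607015 × 10^-34 J·s, c = 2.99792458 × 10^8 m/s, 1 eV = 1.602176634 × 10^-19 J.
First convert: f = 242900 PHz = 2.429 × 10^20 Hz.
The photon relation is p = hf/c, giving p = 5.369 × 10^-22 kg·m/s.
Converting to MeV/c: p = 1.005 MeV/c ≈ 1.00 MeV/c.

1.00 MeV/c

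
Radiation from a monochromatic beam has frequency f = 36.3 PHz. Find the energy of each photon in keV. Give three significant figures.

Convert to SI: f = 36.3 PHz = 3.63e16 Hz.
Since E = hf for a photon, E = 2.405e-17 J.
Converting to keV: E = 0.1501 keV ≈ 0.150 keV.

0.150 keV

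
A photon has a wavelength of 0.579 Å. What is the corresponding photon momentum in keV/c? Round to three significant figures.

(h = 6.62607015e-34 J·s, c = 2.99792458e8 m/s, 1 eV = 1.602176634e-19 J.)
In SI units: λ = 0.579 Å = 5.79e-11 m.
Apply p = h/λ: p = 1.144e-23 kg·m/s.
Converting to keV/c: p = 21.41 keV/c ≈ 21.4 keV/c.

21.4 keV/c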